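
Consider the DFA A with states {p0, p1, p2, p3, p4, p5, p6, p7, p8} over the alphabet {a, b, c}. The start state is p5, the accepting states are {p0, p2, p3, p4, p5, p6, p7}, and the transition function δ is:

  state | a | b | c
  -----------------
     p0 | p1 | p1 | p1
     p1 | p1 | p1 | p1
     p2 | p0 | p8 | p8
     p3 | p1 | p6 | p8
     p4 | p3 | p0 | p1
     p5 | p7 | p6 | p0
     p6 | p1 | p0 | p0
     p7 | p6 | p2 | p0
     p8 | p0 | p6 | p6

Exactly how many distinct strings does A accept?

26

The useful subgraph on states {p0, p2, p5, p6, p7, p8} is acyclic, so L(A) is finite; the longest accepting path visits 6 useful states, giving maximum string length 5.
Counting accepting paths from p5 by length: 1 of length 0, 3 of length 1, 5 of length 2, 3 of length 3, 6 of length 4, 8 of length 5. Total 26.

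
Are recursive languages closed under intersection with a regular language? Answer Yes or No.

A regular language is decidable (simulate its DFA), so run that check and the decider for L and accept iff both accept; everything halts.
So the recursive languages are closed under intersection with a regular language.

Yes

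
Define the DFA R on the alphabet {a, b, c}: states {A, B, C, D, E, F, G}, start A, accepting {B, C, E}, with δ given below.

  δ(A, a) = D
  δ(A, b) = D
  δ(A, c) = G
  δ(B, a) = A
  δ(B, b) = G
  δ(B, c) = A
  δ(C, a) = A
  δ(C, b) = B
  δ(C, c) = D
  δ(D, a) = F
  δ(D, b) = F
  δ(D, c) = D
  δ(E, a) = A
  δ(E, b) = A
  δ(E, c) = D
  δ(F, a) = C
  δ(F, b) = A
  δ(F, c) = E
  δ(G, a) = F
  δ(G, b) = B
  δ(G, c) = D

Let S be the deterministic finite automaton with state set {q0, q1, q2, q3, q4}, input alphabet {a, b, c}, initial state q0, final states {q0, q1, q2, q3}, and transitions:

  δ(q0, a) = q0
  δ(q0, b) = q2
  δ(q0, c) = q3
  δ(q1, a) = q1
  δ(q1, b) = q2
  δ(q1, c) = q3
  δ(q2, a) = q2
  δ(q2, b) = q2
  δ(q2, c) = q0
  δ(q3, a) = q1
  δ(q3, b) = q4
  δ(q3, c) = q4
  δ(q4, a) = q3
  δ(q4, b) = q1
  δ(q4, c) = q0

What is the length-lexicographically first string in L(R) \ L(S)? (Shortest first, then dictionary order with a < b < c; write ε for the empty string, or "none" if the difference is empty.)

The string cb is accepted by R but not by S.
No shorter string lies in the difference, and cb is the lexicographically first length-2 string in L(R) \ L(S).

cb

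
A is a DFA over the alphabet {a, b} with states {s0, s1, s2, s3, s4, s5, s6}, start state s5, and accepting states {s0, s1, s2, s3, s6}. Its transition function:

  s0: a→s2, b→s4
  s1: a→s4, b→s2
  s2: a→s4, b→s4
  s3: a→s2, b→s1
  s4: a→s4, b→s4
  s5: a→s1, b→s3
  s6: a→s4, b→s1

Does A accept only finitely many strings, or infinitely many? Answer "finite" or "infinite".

The useful states (reachable from s5 and able to reach an accepting state) are {s1, s2, s3, s5}.
Restricted to these states the transition graph has no cycle, so every accepting path has bounded length and L is finite.

finite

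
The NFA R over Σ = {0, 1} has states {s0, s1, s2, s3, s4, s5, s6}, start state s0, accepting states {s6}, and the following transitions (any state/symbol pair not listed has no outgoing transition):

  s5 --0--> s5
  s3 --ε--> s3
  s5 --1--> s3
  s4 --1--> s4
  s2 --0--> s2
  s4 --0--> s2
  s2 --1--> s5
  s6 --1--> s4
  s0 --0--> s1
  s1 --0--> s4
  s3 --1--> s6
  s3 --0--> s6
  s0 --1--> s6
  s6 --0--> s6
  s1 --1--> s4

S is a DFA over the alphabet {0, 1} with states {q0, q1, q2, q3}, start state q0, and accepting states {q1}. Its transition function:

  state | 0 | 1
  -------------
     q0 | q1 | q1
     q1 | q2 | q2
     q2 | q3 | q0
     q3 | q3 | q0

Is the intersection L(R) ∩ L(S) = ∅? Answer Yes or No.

The string 1 is accepted by both R and S.
Hence L(R) ∩ L(S) ≠ ∅.

No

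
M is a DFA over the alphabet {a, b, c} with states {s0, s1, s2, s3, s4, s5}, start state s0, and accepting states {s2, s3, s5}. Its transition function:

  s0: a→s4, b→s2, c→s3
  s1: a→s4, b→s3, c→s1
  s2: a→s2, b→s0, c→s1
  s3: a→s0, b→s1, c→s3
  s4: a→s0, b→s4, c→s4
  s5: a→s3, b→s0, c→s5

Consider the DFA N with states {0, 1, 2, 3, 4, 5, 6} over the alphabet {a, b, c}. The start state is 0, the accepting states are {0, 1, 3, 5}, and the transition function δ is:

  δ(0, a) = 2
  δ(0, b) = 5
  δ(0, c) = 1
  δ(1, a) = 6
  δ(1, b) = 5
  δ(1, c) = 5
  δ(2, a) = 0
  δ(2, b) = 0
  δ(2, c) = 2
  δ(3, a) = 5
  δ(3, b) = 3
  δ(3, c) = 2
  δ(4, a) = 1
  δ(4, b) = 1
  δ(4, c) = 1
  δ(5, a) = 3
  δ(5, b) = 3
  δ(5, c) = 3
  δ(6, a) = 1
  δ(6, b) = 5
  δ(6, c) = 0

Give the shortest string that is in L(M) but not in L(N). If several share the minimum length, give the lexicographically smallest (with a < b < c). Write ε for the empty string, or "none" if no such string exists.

bbc

The string bbc is accepted by M but not by N.
No shorter string lies in the difference, and bbc is the lexicographically first length-3 string in L(M) \ L(N).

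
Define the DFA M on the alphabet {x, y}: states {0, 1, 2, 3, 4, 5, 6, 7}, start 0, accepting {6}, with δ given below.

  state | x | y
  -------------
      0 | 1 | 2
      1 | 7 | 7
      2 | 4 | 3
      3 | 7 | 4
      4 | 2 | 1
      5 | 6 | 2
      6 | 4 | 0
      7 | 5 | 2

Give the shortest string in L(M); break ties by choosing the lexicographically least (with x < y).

A breadth-first search from 0 reaches an accepting state first via the path 0 → 1 → 7 → 5 → 6 on input xxxx.
No string of length < 4 is accepted (BFS exhausts all shorter strings without reaching an accepting state), and xxxx is the lexicographically least accepting string of length 4.

xxxx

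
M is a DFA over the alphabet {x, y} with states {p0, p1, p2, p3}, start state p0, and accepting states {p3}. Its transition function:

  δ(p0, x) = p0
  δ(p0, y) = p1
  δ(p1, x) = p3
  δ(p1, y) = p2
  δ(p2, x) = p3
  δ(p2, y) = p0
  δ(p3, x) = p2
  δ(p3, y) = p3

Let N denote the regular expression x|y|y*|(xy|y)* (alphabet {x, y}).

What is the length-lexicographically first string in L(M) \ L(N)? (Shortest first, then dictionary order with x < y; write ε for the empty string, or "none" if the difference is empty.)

The string yx is accepted by M but not by N.
No shorter string lies in the difference, and yx is the lexicographically first length-2 string in L(M) \ L(N).

yx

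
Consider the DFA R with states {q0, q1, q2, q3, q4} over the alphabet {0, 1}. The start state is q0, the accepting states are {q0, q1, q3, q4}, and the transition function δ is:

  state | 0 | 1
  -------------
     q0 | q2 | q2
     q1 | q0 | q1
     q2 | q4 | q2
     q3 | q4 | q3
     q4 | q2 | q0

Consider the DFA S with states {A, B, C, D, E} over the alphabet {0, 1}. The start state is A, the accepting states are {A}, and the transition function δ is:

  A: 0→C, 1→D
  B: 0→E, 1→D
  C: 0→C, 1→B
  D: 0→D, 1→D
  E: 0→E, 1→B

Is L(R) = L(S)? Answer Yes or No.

The string 00 is accepted by R but rejected by S.
So L(R) ≠ L(S).

No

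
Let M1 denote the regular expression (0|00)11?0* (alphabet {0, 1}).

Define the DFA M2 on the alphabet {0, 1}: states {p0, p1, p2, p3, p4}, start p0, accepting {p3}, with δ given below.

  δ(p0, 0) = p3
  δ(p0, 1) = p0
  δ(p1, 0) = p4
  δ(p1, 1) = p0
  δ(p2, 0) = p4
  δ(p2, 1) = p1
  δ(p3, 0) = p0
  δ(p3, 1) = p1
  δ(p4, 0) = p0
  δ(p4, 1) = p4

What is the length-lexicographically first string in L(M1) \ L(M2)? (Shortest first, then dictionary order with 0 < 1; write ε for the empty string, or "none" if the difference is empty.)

01

The string 01 is accepted by M1 but not by M2.
No shorter string lies in the difference, and 01 is the lexicographically first length-2 string in L(M1) \ L(M2).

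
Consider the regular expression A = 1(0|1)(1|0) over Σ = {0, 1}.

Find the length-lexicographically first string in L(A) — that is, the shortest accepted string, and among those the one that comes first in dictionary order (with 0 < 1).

100

By inspection of the expression, no string of length less than 3 matches, and 100 is the lexicographically first match of length 3.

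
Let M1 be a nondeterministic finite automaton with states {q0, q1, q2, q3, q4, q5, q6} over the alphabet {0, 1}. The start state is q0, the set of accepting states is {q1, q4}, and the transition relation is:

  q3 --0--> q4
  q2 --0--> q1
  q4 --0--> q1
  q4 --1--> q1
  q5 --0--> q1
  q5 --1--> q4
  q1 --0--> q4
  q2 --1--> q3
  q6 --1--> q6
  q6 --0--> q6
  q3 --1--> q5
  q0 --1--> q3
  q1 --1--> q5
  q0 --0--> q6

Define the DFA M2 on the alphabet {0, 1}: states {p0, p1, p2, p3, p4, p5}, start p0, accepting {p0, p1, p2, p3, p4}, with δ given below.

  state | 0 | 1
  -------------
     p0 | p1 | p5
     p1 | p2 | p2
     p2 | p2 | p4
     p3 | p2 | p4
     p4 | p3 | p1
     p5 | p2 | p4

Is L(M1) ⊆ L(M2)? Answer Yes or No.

Yes

Exploring the product automaton M1 × M2 from the start pair (q0, p0), following both machines on each input symbol, reaches 14 state pairs: (q0, p0), (q6, p1), (q3, p5), (q6, p2), (q4, p2), (q5, p4), (q6, p4), (q1, p2), (q1, p4), (q1, p3), (q4, p1), (q6, p3), (q4, p3), (q5, p1).
M1 accepts in {q1, q4} and M2 accepts in {p0, p1, p2, p3, p4}. The reachable pairs whose M1-component is accepting are (q4, p2), (q1, p2), (q1, p4), (q1, p3), (q4, p1), (q4, p3); in each of them the M2-component is accepting too, so the product for L(M1) \ L(M2) (M1-component accepting, M2-component rejecting) has no reachable accepting pair and the difference is empty.
Hence every string in L(M1) is also in L(M2).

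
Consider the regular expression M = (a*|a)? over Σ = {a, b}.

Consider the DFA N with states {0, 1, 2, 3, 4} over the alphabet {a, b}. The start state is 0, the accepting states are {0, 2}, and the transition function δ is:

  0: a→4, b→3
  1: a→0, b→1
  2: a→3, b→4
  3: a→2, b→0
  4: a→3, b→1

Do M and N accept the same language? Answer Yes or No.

The string a is accepted by M but rejected by N.
So L(M) ≠ L(N).

No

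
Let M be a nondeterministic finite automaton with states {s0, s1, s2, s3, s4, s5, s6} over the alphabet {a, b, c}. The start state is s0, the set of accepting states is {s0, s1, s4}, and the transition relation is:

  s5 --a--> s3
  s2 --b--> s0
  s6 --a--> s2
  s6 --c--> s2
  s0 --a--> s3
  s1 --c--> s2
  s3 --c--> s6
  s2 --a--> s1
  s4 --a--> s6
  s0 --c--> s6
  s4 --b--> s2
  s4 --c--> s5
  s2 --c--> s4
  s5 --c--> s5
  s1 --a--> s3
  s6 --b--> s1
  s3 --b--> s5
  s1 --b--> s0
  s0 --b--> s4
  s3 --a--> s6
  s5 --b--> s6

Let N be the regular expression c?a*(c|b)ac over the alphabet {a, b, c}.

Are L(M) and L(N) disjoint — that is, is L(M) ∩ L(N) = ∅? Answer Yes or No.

No

The string cac is accepted by both M and N.
Hence L(M) ∩ L(N) ≠ ∅.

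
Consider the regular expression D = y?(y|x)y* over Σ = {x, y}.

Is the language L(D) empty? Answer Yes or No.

The string x matches the expression, so it belongs to L(D).
Since L(D) contains at least one string, it is not empty.

No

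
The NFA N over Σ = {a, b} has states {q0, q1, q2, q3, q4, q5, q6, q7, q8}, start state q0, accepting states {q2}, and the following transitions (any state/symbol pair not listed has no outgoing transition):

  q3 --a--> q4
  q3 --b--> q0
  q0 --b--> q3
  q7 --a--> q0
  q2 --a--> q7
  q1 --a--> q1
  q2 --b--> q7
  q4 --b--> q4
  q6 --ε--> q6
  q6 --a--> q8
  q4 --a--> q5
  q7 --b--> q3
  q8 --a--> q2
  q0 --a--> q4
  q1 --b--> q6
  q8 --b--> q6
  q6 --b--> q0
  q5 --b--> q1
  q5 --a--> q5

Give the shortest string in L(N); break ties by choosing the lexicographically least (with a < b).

A breadth-first search from q0 reaches an accepting state first via the path q0 → q4 → q5 → q1 → q6 → q8 → q2 on input aabbaa.
No string of length < 6 is accepted (BFS exhausts all shorter strings without reaching an accepting state), and aabbaa is the lexicographically least accepting string of length 6.

aabbaa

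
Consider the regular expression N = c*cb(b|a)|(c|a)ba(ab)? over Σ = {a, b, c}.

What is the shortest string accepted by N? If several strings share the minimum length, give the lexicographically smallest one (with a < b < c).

By inspection of the expression, no string of length less than 3 matches, and aba is the lexicographically first match of length 3.

aba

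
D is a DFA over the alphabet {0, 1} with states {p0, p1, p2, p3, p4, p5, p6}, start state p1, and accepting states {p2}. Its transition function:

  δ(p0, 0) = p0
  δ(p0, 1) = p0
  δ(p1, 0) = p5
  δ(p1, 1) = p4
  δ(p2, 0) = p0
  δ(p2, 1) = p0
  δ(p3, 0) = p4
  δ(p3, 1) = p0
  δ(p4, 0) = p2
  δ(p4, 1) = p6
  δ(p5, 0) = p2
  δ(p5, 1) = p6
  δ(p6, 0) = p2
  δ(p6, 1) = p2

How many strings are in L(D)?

6

The useful subgraph on states {p1, p2, p4, p5, p6} is acyclic, so L(D) is finite; the longest accepting path visits 4 useful states, giving maximum string length 3.
Counting accepting paths from p1 by length: 2 of length 2, 4 of length 3. Total 6.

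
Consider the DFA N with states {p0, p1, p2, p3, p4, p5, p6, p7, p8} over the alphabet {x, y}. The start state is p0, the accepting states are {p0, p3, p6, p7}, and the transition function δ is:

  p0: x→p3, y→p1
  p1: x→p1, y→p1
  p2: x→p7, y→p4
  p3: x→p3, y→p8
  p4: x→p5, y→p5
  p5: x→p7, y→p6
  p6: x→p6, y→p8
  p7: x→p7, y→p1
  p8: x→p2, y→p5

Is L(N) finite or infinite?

infinite

State p8 is reachable from the start and can reach an accepting state, and it lies on the cycle p8 → p2 → p4 → p5 → p6 → p8.
Traversing that cycle any number of times yields accepted strings of unbounded length, so the language is infinite.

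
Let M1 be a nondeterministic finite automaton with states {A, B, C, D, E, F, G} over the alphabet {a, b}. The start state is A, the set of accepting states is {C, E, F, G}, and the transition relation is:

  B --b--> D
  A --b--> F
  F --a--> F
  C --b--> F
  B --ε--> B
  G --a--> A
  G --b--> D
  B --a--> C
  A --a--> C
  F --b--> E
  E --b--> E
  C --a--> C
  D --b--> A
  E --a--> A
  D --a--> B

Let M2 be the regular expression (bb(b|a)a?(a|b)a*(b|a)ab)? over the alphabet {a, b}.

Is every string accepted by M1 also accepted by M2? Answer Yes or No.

The string a is in L(M1) but not in L(M2).
So L(M1) ⊄ L(M2).

No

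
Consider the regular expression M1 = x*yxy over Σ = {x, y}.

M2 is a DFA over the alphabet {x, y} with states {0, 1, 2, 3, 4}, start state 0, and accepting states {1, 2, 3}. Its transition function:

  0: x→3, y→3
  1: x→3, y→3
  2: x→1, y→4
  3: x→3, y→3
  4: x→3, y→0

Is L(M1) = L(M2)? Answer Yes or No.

No

The string x is accepted by M2 but rejected by M1.
So L(M1) ≠ L(M2).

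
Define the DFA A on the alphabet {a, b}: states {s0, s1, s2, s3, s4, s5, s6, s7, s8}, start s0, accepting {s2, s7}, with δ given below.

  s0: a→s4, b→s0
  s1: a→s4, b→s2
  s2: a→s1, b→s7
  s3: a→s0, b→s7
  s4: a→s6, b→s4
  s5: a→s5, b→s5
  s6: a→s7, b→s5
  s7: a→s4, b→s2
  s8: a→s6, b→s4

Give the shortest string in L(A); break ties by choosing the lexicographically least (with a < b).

A breadth-first search from s0 reaches an accepting state first via the path s0 → s4 → s6 → s7 on input aaa.
No string of length < 3 is accepted (BFS exhausts all shorter strings without reaching an accepting state), and aaa is the lexicographically least accepting string of length 3.

aaa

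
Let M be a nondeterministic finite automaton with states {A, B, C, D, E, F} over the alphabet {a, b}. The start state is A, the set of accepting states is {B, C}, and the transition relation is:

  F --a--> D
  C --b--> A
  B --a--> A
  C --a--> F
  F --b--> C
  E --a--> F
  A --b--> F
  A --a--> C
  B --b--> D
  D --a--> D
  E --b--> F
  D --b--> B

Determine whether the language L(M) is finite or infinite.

State A is reachable from the start and can reach an accepting state, and it lies on the cycle A → C → A.
Traversing that cycle any number of times yields accepted strings of unbounded length, so the language is infinite.

infinite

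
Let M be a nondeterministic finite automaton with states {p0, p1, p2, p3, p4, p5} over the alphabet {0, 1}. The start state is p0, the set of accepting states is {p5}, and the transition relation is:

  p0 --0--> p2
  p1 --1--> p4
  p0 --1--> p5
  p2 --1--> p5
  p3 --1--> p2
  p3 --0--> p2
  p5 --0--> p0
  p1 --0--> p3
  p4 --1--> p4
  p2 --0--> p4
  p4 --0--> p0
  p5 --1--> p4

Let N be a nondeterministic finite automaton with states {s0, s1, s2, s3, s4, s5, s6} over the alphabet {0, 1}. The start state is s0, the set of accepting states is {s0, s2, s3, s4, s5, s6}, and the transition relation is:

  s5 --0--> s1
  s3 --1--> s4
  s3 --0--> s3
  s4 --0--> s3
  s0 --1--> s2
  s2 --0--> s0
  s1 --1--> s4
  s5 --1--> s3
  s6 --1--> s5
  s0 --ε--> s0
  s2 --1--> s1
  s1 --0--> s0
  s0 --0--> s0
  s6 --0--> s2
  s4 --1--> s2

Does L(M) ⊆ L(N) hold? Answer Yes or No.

Exploring the product automaton M × N from the start pair (p0, s0), following both machines on each input symbol, reaches 11 state pairs: (p0, s0), (p2, s0), (p5, s2), (p4, s0), (p4, s1), (p4, s2), (p4, s4), (p0, s3), (p2, s3), (p5, s4), (p4, s3).
M accepts in {p5} and N accepts in {s0, s2, s3, s4, s5, s6}. The reachable pairs whose M-component is accepting are (p5, s2), (p5, s4); in each of them the N-component is accepting too, so the product for L(M) \ L(N) (M-component accepting, N-component rejecting) has no reachable accepting pair and the difference is empty.
Hence every string in L(M) is also in L(N).

Yes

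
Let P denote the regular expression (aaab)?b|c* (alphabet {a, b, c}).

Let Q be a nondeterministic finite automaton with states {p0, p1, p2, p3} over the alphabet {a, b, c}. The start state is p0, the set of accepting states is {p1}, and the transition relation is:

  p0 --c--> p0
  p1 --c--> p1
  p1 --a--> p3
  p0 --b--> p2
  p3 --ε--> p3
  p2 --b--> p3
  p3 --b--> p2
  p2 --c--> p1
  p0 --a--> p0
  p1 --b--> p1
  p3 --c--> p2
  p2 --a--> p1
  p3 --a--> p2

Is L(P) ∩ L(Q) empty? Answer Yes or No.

Converting the expression P to a DFA (subset construction, then merging equivalent states) gives the minimal DFA with states {r0, r1, r2, r3, r4, r5, r6, r7}, start state r0, accepting states {r0, r2, r3} and transitions r0: a→r1, b→r2, c→r3; r1: a→r4, b→r5, c→r5; r2: a→r5, b→r5, c→r5; r3: a→r5, b→r5, c→r3; r4: a→r6, b→r5, c→r5; r5: a→r5, b→r5, c→r5; r6: a→r5, b→r7, c→r5; r7: a→r5, b→r2, c→r5.
Exploring the product automaton P × Q from the start pair (r0, p0), following both machines on each input symbol, reaches 12 state pairs: (r0, p0), (r1, p0), (r2, p2), (r3, p0), (r4, p0), (r5, p2), (r5, p0), (r5, p1), (r5, p3), (r6, p0), (r7, p2), (r2, p3).
P accepts in {r0, r2, r3} and Q accepts in {p1}; no reachable pair has both components accepting, so no string drives both machines to acceptance simultaneously and L(P) ∩ L(Q) = ∅.
So no string is accepted by both, and the intersection is empty.

Yes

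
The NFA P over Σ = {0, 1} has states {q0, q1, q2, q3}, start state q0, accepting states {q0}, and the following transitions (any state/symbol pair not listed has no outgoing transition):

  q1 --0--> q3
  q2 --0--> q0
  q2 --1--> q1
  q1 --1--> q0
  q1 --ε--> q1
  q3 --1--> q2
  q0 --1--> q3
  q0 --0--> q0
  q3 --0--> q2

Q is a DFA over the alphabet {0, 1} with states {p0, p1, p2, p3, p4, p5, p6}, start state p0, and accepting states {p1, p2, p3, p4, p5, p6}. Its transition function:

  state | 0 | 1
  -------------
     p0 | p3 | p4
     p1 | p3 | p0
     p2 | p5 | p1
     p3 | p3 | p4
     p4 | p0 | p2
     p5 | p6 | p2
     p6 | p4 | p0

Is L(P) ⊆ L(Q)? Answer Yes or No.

The empty string ε is in L(P) but not in L(Q).
So L(P) ⊄ L(Q).

No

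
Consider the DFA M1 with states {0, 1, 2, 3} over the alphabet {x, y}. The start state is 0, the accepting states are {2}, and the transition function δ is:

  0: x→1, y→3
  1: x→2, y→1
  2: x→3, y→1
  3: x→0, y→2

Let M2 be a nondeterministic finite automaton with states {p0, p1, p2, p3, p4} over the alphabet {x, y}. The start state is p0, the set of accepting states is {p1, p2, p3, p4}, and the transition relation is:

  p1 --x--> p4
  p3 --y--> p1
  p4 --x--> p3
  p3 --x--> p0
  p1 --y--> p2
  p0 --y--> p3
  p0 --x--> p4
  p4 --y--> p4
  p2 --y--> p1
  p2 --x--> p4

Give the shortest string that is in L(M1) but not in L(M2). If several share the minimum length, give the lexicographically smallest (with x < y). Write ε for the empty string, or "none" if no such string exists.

xxxxxx

The string xxxxxx is accepted by M1 but not by M2.
No shorter string lies in the difference, and xxxxxx is the lexicographically first length-6 string in L(M1) \ L(M2).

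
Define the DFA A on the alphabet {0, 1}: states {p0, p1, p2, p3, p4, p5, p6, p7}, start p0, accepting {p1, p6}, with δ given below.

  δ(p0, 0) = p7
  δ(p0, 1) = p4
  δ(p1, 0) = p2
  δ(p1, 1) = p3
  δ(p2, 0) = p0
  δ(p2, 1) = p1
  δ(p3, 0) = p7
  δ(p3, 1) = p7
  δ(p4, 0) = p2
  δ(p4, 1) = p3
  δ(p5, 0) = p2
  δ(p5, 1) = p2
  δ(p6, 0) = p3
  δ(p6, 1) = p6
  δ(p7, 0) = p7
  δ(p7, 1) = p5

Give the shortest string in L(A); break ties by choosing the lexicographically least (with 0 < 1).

A breadth-first search from p0 reaches an accepting state first via the path p0 → p4 → p2 → p1 on input 101.
No string of length < 3 is accepted (BFS exhausts all shorter strings without reaching an accepting state), and 101 is the lexicographically least accepting string of length 3.

101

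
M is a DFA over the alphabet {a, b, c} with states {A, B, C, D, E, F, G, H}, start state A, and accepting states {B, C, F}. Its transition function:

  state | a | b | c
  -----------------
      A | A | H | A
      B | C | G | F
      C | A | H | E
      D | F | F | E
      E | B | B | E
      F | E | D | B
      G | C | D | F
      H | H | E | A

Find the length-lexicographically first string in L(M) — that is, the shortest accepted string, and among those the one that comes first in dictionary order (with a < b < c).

bba

A breadth-first search from A reaches an accepting state first via the path A → H → E → B on input bba.
No string of length < 3 is accepted (BFS exhausts all shorter strings without reaching an accepting state), and bba is the lexicographically least accepting string of length 3.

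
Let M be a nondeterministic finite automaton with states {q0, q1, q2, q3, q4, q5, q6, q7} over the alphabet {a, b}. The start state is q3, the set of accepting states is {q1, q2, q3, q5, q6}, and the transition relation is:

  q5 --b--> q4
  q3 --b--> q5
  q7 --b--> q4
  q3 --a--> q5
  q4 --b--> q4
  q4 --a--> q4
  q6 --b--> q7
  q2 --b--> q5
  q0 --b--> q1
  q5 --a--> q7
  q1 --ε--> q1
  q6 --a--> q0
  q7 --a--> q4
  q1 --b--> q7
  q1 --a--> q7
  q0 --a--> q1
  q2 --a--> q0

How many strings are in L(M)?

The useful subgraph on states {q3, q5} is acyclic, so L(M) is finite; the longest accepting path visits 2 useful states, giving maximum string length 1.
Counting accepting paths from q3 by length: 1 of length 0, 2 of length 1. Total 3.

3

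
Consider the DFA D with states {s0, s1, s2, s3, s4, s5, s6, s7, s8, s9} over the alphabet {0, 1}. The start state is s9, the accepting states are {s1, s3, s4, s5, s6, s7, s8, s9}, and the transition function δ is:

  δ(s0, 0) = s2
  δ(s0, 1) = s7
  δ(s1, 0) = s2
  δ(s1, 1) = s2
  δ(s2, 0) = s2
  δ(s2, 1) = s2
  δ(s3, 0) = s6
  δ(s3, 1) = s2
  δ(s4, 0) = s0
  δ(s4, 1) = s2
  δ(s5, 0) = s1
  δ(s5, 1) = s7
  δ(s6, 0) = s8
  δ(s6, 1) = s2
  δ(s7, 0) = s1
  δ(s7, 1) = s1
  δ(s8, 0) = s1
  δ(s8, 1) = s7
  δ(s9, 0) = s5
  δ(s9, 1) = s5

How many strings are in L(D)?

11

The useful subgraph on states {s1, s5, s7, s9} is acyclic, so L(D) is finite; the longest accepting path visits 4 useful states, giving maximum string length 3.
Counting accepting paths from s9 by length: 1 of length 0, 2 of length 1, 4 of length 2, 4 of length 3. Total 11.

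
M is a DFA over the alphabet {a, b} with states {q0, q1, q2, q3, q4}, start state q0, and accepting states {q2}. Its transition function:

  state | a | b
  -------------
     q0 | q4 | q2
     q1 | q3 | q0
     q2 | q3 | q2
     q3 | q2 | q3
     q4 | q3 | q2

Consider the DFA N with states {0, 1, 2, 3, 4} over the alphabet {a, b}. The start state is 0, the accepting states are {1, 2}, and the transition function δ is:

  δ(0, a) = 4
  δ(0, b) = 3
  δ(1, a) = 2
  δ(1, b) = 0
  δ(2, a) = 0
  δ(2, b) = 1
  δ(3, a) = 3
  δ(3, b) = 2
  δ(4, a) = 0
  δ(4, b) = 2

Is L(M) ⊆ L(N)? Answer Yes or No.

No

The string b is in L(M) but not in L(N).
So L(M) ⊄ L(N).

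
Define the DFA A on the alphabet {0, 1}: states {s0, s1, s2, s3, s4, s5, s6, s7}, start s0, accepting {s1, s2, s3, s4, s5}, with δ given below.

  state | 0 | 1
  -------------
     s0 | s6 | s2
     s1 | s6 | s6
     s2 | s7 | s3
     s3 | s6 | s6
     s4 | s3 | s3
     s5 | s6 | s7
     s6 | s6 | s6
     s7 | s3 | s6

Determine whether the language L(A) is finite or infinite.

finite

The useful states (reachable from s0 and able to reach an accepting state) are {s0, s2, s3, s7}.
Restricted to these states the transition graph has no cycle, so every accepting path has bounded length and L is finite.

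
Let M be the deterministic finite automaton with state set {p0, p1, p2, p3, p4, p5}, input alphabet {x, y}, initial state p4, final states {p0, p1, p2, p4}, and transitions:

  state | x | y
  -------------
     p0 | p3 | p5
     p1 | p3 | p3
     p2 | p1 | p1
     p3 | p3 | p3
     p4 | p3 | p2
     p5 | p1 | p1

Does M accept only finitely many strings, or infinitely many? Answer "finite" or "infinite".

finite

The useful states (reachable from p4 and able to reach an accepting state) are {p1, p2, p4}.
Restricted to these states the transition graph has no cycle, so every accepting path has bounded length and L is finite.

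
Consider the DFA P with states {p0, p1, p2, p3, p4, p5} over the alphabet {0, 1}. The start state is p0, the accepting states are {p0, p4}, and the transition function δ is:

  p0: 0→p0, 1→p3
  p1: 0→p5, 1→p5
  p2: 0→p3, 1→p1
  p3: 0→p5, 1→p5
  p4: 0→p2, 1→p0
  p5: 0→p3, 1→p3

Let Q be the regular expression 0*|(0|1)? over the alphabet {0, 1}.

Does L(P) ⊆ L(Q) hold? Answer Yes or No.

Yes

Converting the expression Q to a DFA (subset construction, then merging equivalent states) gives the minimal DFA with states {q0, q1, q2, q3}, start state q0, accepting states {q0, q1, q2} and transitions q0: 0→q1, 1→q2; q1: 0→q1, 1→q3; q2: 0→q3, 1→q3; q3: 0→q3, 1→q3.
Exploring the product automaton P × Q from the start pair (p0, q0), following both machines on each input symbol, reaches 5 state pairs: (p0, q0), (p0, q1), (p3, q2), (p3, q3), (p5, q3).
P accepts in {p0, p4} and Q accepts in {q0, q1, q2}. The reachable pairs whose P-component is accepting are (p0, q0), (p0, q1); in each of them the Q-component is accepting too, so the product for L(P) \ L(Q) (P-component accepting, Q-component rejecting) has no reachable accepting pair and the difference is empty.
Hence every string in L(P) is also in L(Q).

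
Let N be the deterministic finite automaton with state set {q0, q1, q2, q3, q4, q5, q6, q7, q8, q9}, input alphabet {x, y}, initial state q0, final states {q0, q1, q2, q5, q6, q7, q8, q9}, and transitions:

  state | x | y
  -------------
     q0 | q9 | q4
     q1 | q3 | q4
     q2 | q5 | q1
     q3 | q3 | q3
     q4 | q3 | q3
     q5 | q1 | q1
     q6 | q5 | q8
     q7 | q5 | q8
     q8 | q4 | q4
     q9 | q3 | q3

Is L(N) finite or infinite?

The useful states (reachable from q0 and able to reach an accepting state) are {q0, q9}.
Restricted to these states the transition graph has no cycle, so every accepting path has bounded length and L is finite.

finite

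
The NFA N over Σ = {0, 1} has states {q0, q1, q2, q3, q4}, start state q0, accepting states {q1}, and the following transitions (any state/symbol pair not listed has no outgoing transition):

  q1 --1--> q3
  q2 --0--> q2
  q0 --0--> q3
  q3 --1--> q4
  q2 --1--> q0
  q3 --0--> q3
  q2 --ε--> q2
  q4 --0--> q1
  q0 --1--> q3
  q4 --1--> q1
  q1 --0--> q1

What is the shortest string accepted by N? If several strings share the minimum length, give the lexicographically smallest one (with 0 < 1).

A breadth-first search from q0 reaches an accepting state first via the path q0 → q3 → q4 → q1 on input 010.
No string of length < 3 is accepted (BFS exhausts all shorter strings without reaching an accepting state), and 010 is the lexicographically least accepting string of length 3.

010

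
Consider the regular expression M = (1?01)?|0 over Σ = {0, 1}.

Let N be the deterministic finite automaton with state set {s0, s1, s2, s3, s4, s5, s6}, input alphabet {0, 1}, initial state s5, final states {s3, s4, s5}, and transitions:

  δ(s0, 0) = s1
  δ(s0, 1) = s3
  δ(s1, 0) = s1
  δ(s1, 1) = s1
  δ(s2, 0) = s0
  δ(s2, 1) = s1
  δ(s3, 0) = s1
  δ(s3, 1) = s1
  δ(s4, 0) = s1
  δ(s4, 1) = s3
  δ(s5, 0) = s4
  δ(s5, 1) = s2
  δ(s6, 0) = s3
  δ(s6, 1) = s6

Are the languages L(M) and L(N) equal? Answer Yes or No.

Yes

Converting the expression M to a DFA (subset construction, then merging equivalent states) gives the minimal DFA with states {m0, m1, m2, m3, m4, m5}, start state m0, accepting states {m0, m1, m4} and transitions m0: 0→m1, 1→m2; m1: 0→m3, 1→m4; m2: 0→m5, 1→m3; m3: 0→m3, 1→m3; m4: 0→m3, 1→m3; m5: 0→m3, 1→m4.
Exploring the product automaton M × N from the start pair (m0, s5), following both machines on each input symbol, reaches 6 state pairs: (m0, s5), (m1, s4), (m2, s2), (m3, s1), (m4, s3), (m5, s0).
M accepts in {m0, m1, m4} and N accepts in {s3, s4, s5}. In every reachable pair the two components are either both accepting — (m0, s5), (m1, s4), (m4, s3) — or both non-accepting, so no string is accepted by exactly one of the machines: L(M) \ L(N) and L(N) \ L(M) are both empty.
Hence every string is accepted by M iff it is accepted by N, and the two languages coincide.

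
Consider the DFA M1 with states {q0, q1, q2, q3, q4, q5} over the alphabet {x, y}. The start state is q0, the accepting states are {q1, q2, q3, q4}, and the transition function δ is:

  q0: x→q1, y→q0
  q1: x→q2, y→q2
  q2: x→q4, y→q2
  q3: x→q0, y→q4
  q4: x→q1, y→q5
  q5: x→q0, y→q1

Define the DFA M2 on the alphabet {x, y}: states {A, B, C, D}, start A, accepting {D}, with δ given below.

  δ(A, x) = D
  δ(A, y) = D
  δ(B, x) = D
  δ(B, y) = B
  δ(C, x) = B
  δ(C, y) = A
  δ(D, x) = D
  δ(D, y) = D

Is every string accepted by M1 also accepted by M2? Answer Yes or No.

Exploring the product automaton M1 × M2 from the start pair (q0, A), following both machines on each input symbol, reaches 6 state pairs: (q0, A), (q1, D), (q0, D), (q2, D), (q4, D), (q5, D).
M1 accepts in {q1, q2, q3, q4} and M2 accepts in {D}. The reachable pairs whose M1-component is accepting are (q1, D), (q2, D), (q4, D); in each of them the M2-component is accepting too, so the product for L(M1) \ L(M2) (M1-component accepting, M2-component rejecting) has no reachable accepting pair and the difference is empty.
Hence every string in L(M1) is also in L(M2).

Yes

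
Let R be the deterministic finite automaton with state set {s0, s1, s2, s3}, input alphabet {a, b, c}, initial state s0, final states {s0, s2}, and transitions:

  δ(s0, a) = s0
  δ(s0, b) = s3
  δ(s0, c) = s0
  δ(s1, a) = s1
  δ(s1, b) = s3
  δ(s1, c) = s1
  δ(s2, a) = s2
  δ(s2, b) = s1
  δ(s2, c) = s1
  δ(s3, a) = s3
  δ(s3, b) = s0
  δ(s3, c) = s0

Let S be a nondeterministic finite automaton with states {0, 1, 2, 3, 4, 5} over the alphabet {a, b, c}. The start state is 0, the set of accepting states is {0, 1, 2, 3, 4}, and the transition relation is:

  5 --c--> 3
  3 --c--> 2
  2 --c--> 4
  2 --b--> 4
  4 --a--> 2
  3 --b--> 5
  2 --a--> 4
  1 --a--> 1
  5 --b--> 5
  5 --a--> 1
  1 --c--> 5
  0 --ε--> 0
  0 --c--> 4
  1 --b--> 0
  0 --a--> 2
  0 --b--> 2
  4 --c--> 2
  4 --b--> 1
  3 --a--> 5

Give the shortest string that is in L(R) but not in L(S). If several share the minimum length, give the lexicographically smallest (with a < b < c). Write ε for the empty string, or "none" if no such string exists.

The string cbc is accepted by R but not by S.
No shorter string lies in the difference, and cbc is the lexicographically first length-3 string in L(R) \ L(S).

cbc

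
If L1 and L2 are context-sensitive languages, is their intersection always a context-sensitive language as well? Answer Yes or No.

Yes

An LBA keeps a copy of the input on a second track, runs the LBA for L₁, and if that accepts restores the input and runs the LBA for L₂; linear space suffices, so L₁ ∩ L₂ is context-sensitive.
So the context-sensitive languages are closed under intersection.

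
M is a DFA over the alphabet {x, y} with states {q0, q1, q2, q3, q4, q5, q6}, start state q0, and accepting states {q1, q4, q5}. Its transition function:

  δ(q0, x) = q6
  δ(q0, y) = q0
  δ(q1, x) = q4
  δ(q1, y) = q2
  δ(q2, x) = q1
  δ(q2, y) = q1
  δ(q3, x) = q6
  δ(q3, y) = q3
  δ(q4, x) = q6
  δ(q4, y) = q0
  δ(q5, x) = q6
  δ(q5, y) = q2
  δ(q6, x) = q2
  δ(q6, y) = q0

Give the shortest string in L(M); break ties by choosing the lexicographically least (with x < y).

A breadth-first search from q0 reaches an accepting state first via the path q0 → q6 → q2 → q1 on input xxx.
No string of length < 3 is accepted (BFS exhausts all shorter strings without reaching an accepting state), and xxx is the lexicographically least accepting string of length 3.

xxx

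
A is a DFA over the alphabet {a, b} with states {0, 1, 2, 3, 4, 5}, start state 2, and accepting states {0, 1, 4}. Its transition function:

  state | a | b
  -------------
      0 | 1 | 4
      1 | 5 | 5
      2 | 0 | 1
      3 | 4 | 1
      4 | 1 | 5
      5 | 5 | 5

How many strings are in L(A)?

5

The useful subgraph on states {0, 1, 2, 4} is acyclic, so L(A) is finite; the longest accepting path visits 4 useful states, giving maximum string length 3.
Counting accepting paths from 2 by length: 2 of length 1, 2 of length 2, 1 of length 3. Total 5.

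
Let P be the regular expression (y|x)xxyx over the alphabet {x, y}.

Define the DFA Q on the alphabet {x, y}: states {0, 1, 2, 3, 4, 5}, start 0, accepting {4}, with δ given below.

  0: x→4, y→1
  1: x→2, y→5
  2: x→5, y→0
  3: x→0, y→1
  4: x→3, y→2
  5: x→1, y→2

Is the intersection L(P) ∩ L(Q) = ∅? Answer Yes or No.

Yes

Converting the expression P to a DFA (subset construction, then merging equivalent states) gives the minimal DFA with states {p0, p1, p2, p3, p4, p5, p6}, start state p0, accepting states {p6} and transitions p0: x→p1, y→p1; p1: x→p2, y→p3; p2: x→p4, y→p3; p3: x→p3, y→p3; p4: x→p3, y→p5; p5: x→p6, y→p3; p6: x→p3, y→p3.
Exploring the product automaton P × Q from the start pair (p0, 0), following both machines on each input symbol, reaches 17 state pairs: (p0, 0), (p1, 4), (p1, 1), (p2, 3), (p3, 2), (p2, 2), (p3, 5), (p4, 0), (p3, 1), (p3, 0), (p4, 5), (p3, 4), (p5, 1), (p5, 2), (p3, 3), (p6, 2), (p6, 5).
P accepts in {p6} and Q accepts in {4}; no reachable pair has both components accepting, so no string drives both machines to acceptance simultaneously and L(P) ∩ L(Q) = ∅.
So no string is accepted by both, and the intersection is empty.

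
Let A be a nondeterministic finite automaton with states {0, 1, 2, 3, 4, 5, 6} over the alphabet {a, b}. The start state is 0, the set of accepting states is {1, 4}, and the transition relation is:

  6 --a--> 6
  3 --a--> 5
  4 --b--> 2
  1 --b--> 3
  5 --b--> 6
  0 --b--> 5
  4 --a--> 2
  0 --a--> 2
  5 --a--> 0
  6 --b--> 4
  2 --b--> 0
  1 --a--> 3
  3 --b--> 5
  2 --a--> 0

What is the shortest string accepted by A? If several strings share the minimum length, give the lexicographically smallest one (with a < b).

bbb

A breadth-first search from 0 reaches an accepting state first via the path 0 → 5 → 6 → 4 on input bbb.
No string of length < 3 is accepted (BFS exhausts all shorter strings without reaching an accepting state), and bbb is the lexicographically least accepting string of length 3.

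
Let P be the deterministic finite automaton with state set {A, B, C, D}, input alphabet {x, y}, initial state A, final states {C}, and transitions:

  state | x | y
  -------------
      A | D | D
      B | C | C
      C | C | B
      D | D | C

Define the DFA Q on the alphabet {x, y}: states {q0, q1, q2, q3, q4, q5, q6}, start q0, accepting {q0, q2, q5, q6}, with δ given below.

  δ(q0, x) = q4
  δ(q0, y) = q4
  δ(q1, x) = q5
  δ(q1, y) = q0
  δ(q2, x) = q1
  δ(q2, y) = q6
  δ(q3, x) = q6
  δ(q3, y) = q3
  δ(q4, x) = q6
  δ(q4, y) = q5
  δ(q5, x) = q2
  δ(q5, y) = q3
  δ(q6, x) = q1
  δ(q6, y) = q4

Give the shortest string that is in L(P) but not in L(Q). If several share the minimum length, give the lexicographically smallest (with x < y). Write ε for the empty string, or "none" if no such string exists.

The string xxy is accepted by P but not by Q.
No shorter string lies in the difference, and xxy is the lexicographically first length-3 string in L(P) \ L(Q).

xxy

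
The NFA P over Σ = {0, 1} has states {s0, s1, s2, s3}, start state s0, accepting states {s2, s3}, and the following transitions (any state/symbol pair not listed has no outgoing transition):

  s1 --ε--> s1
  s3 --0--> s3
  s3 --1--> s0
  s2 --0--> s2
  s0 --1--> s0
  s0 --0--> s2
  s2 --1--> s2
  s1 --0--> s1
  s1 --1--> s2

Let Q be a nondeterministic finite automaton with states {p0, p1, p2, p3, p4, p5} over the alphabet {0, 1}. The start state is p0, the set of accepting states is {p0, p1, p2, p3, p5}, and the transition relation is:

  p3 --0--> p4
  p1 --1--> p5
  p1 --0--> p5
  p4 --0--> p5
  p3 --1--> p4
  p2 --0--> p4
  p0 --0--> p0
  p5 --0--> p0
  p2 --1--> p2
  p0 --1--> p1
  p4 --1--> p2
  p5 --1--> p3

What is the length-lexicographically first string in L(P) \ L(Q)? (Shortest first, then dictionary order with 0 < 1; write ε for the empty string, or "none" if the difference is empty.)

1010

The string 1010 is accepted by P but not by Q.
No shorter string lies in the difference, and 1010 is the lexicographically first length-4 string in L(P) \ L(Q).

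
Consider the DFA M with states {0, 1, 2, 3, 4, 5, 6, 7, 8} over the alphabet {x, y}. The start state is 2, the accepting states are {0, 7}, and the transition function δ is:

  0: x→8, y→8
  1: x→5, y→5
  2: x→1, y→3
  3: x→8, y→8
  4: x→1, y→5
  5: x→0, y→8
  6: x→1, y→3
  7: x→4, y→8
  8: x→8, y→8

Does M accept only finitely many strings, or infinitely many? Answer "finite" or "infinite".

finite

The useful states (reachable from 2 and able to reach an accepting state) are {0, 1, 2, 5}.
Restricted to these states the transition graph has no cycle, so every accepting path has bounded length and L is finite.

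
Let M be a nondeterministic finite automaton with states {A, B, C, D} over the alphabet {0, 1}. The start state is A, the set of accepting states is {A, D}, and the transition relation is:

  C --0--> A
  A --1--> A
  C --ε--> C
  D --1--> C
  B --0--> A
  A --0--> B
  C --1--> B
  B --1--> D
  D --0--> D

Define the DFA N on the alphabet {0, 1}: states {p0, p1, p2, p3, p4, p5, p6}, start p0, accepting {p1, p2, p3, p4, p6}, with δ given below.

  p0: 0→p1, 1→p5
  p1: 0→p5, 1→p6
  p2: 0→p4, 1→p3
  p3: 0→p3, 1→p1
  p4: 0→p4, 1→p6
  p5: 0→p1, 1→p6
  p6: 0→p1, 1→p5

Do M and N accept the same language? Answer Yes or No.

No

The empty string ε is accepted by M but rejected by N.
So L(M) ≠ L(N).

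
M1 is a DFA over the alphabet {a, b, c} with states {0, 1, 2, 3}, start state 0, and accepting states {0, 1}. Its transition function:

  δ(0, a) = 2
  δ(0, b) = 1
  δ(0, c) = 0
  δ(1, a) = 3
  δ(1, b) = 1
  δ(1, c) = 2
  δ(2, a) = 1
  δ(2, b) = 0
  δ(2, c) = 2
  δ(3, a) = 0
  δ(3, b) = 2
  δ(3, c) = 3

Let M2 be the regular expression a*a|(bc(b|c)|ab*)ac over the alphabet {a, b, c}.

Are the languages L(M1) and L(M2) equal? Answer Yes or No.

The empty string ε is accepted by M1 but rejected by M2.
So L(M1) ≠ L(M2).

No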